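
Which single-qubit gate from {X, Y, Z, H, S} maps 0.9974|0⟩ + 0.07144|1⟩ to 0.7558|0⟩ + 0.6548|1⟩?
H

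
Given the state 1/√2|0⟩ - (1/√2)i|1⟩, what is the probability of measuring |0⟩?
1/2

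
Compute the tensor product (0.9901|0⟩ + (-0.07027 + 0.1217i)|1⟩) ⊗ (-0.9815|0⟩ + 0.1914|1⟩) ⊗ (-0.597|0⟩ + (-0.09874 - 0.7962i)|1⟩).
0.5802|000⟩ + (0.09595 + 0.7737i)|001⟩ - 0.1131|010⟩ + (-0.01871 - 0.1509i)|011⟩ + (-0.04118 + 0.07131i)|100⟩ + (-0.1019 - 0.04312i)|101⟩ + (0.008029 - 0.01391i)|110⟩ + (0.01987 + 0.008409i)|111⟩

amp(|b₁b₂…⟩) = product of the factor amplitudes for bits b₁, b₂, …; only kets whose every factor amplitude is nonzero survive.
|000⟩: (0.9901)(-0.9815)(-0.597) = 0.5802
|001⟩: (0.9901)(-0.9815)(-0.09874 - 0.7962i) = (0.09595 + 0.7737i)
|010⟩: (0.9901)(0.1914)(-0.597) = -0.1131
|011⟩: (0.9901)(0.1914)(-0.09874 - 0.7962i) = (-0.01871 - 0.1509i)
|100⟩: (-0.07027 + 0.1217i)(-0.9815)(-0.597) = (-0.04118 + 0.07131i)
|101⟩: (-0.07027 + 0.1217i)(-0.9815)(-0.09874 - 0.7962i) = (-0.1019 - 0.04312i)
|110⟩: (-0.07027 + 0.1217i)(0.1914)(-0.597) = (0.008029 - 0.01391i)
|111⟩: (-0.07027 + 0.1217i)(0.1914)(-0.09874 - 0.7962i) = (0.01987 + 0.008409i)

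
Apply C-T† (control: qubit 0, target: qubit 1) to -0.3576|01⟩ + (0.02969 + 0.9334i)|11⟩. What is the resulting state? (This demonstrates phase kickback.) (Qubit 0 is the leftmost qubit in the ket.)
-0.3576|01⟩ + (0.681 + 0.639i)|11⟩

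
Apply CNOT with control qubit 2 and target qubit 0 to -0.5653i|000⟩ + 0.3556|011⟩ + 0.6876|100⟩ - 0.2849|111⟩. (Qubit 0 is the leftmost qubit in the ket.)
-0.5653i|000⟩ - 0.2849|011⟩ + 0.6876|100⟩ + 0.3556|111⟩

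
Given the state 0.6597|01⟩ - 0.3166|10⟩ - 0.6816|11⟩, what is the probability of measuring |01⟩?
0.4352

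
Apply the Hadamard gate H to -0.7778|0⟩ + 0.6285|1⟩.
-0.1056|0⟩ - 0.9944|1⟩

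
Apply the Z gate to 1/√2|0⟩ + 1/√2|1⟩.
1/√2|0⟩ - 1/√2|1⟩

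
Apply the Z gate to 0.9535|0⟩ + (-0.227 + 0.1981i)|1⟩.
0.9535|0⟩ + (0.227 - 0.1981i)|1⟩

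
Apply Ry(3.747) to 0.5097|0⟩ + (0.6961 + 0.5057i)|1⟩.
(-0.8164 - 0.4827i)|0⟩ + (0.279 - 0.1508i)|1⟩

Ry(3.747) = [[cos(θ/2), −sin(θ/2)], [sin(θ/2), cos(θ/2)]]; θ = 3.747, cos(θ/2) ≈ -0.298102, sin(θ/2) ≈ 0.954534.
With a = amp(|0⟩) = 0.5097 and b = amp(|1⟩) = (0.6961 + 0.5057i):
new amp(|0⟩) = (-0.298102)·a + (-0.954534)·b = (-0.8164 - 0.4827i)
new amp(|1⟩) = (0.954534)·a + (-0.298102)·b = (0.279 - 0.1508i)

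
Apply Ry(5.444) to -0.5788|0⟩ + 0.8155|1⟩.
0.1964|0⟩ - 0.9806|1⟩

Ry(5.444) = [[cos(θ/2), −sin(θ/2)], [sin(θ/2), cos(θ/2)]]; θ = 5.444, cos(θ/2) ≈ -0.913255, sin(θ/2) ≈ 0.407388.
With a = amp(|0⟩) = -0.5788 and b = amp(|1⟩) = 0.8155:
new amp(|0⟩) = (-0.913255)·a + (-0.407388)·b = 0.1964
new amp(|1⟩) = (0.407388)·a + (-0.913255)·b = -0.9806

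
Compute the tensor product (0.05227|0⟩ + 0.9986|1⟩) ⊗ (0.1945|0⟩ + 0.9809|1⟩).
0.01017|00⟩ + 0.05127|01⟩ + 0.1942|10⟩ + 0.9795|11⟩

amp(|b₁b₂…⟩) = product of the factor amplitudes for bits b₁, b₂, …; only kets whose every factor amplitude is nonzero survive.
|00⟩: (0.05227)(0.1945) = 0.01017
|01⟩: (0.05227)(0.9809) = 0.05127
|10⟩: (0.9986)(0.1945) = 0.1942
|11⟩: (0.9986)(0.9809) = 0.9795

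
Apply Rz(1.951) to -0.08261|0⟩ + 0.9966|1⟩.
(-0.04632 + 0.0684i)|0⟩ + (0.5588 + 0.8252i)|1⟩

Rz(1.951) = [[e^(−iθ/2), 0], [0, e^(iθ/2)]] with e^(±iθ/2) = cos(θ/2) ± i·sin(θ/2); θ = 1.951, cos(θ/2) ≈ 0.560754, sin(θ/2) ≈ 0.827982.
With a = amp(|0⟩) = -0.08261 and b = amp(|1⟩) = 0.9966:
new amp(|0⟩) = (0.560754 - 0.827982i)·a = (-0.04632 + 0.0684i)
new amp(|1⟩) = (0.560754 + 0.827982i)·b = (0.5588 + 0.8252i)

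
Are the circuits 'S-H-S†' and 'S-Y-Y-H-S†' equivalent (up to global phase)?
Yes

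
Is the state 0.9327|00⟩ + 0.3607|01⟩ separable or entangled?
Separable

Writing the state as a|00⟩ + b|01⟩ + c|10⟩ + d|11⟩, it is a product state iff ad − bc = 0.
Here (a, b, c, d) = (0.9327, 0.3607, 0, 0): ad − bc = (0.9327)(0) − (0.3607)(0) = 0, so the state is separable.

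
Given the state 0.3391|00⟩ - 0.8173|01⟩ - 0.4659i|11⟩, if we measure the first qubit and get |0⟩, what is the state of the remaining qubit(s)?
0.3832|0⟩ - 0.9237|1⟩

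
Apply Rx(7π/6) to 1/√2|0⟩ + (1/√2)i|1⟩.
1/2|0⟩ - 0.866i|1⟩

Rx(7π/6) = [[cos(θ/2), −i·sin(θ/2)], [−i·sin(θ/2), cos(θ/2)]]; θ = 7π/6, cos(θ/2) ≈ -0.258819, sin(θ/2) ≈ 0.965926.
With a = amp(|0⟩) = 1/√2 and b = amp(|1⟩) = (1/√2)i:
new amp(|0⟩) = (-0.258819)·a + (-0.965926i)·b = 1/2
new amp(|1⟩) = (-0.965926i)·a + (-0.258819)·b = -0.866i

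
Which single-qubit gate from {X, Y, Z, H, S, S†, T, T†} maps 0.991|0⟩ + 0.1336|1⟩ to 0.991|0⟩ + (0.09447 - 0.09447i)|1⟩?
T†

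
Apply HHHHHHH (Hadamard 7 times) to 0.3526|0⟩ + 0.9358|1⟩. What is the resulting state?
0.911|0⟩ - 0.4124|1⟩

H² = I, so H^7 = H: a single Hadamard. With (a, b) = (0.3526, 0.9358), H gives ((a + b)/√2, (a − b)/√2) = (0.911, -0.4124).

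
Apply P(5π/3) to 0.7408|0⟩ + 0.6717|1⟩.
0.7408|0⟩ + (0.3359 - 0.5817i)|1⟩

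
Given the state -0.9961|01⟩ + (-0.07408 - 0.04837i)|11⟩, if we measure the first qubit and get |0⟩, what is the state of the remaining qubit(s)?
-|1⟩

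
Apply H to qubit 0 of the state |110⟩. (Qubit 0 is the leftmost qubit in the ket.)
1/√2|010⟩ - 1/√2|110⟩

H on qubit 0 mixes each pair of kets that differ only in qubit 0: amplitudes (a, b) of (|…0…⟩, |…1…⟩) become ((a + b)/√2, (a − b)/√2). Kets absent from the input have amplitude 0.
(|010⟩, |110⟩): (a, b) = (0, 1) → (1/√2, -1/√2)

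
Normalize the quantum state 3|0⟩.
|0⟩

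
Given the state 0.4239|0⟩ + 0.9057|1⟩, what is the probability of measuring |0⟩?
0.1797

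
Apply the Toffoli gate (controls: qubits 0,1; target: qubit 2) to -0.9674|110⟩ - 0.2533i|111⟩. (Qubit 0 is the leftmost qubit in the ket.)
-0.2533i|110⟩ - 0.9674|111⟩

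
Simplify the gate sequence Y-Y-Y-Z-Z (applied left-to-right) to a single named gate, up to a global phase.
Y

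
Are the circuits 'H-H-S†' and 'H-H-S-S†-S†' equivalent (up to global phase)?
Yes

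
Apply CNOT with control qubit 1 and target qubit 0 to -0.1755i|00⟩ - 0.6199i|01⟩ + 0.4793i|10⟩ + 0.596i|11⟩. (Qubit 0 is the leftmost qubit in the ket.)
-0.1755i|00⟩ + 0.596i|01⟩ + 0.4793i|10⟩ - 0.6199i|11⟩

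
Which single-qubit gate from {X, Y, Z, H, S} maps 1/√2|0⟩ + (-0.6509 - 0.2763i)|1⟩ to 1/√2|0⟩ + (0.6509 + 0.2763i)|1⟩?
Z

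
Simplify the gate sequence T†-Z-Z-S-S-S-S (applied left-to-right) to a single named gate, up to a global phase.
T†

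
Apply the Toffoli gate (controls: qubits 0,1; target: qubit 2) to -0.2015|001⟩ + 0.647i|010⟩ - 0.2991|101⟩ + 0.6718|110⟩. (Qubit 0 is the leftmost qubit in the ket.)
-0.2015|001⟩ + 0.647i|010⟩ - 0.2991|101⟩ + 0.6718|111⟩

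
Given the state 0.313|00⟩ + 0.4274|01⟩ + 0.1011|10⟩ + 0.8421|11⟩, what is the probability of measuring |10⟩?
0.01022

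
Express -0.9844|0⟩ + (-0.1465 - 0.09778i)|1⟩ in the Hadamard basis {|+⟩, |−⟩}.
(-0.7997 - 0.06914i)|+⟩ + (-0.5925 + 0.06914i)|−⟩

With |ψ⟩ = α|0⟩ + β|1⟩, the Hadamard-basis coefficients are ⟨+|ψ⟩ = (α + β)/√2 and ⟨−|ψ⟩ = (α − β)/√2.
Here α = -0.9844, β = (-0.1465 - 0.09778i): (α + β)/√2 = (-0.7997 - 0.06914i), (α − β)/√2 = (-0.5925 + 0.06914i).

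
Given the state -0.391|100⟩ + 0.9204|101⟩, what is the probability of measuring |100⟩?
0.1529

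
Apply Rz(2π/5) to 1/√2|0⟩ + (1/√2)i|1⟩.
(0.5721 - 0.4156i)|0⟩ + (-0.4156 + 0.5721i)|1⟩

Rz(2π/5) = [[e^(−iθ/2), 0], [0, e^(iθ/2)]] with e^(±iθ/2) = cos(θ/2) ± i·sin(θ/2); θ = 2π/5, cos(θ/2) ≈ 0.809017, sin(θ/2) ≈ 0.587785.
With a = amp(|0⟩) = 1/√2 and b = amp(|1⟩) = (1/√2)i:
new amp(|0⟩) = (0.809017 - 0.587785i)·a = (0.5721 - 0.4156i)
new amp(|1⟩) = (0.809017 + 0.587785i)·b = (-0.4156 + 0.5721i)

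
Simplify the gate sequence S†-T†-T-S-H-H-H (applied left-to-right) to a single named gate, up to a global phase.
H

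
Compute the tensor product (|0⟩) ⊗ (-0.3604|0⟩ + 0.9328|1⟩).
-0.3604|00⟩ + 0.9328|01⟩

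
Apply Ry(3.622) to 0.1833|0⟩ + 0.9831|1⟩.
-0.9985|0⟩ - 0.05584|1⟩

Ry(3.622) = [[cos(θ/2), −sin(θ/2)], [sin(θ/2), cos(θ/2)]]; θ = 3.622, cos(θ/2) ≈ -0.2379, sin(θ/2) ≈ 0.97129.
With a = amp(|0⟩) = 0.1833 and b = amp(|1⟩) = 0.9831:
new amp(|0⟩) = (-0.2379)·a + (-0.97129)·b = -0.9985
new amp(|1⟩) = (0.97129)·a + (-0.2379)·b = -0.05584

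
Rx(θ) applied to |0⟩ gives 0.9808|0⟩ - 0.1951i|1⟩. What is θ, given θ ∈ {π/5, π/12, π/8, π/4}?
π/8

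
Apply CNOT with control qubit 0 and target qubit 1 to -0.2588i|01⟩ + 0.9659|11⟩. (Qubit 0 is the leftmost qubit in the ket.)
-0.2588i|01⟩ + 0.9659|10⟩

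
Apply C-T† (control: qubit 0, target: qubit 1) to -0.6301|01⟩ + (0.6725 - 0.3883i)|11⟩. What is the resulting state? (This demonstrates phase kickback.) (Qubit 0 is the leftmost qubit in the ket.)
-0.6301|01⟩ + (0.201 - 0.7501i)|11⟩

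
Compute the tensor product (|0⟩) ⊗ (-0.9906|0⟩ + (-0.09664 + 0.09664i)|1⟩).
-0.9906|00⟩ + (-0.09664 + 0.09664i)|01⟩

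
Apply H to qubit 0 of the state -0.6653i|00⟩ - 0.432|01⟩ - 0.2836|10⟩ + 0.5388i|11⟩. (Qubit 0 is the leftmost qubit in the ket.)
(-0.2005 - 0.4704i)|00⟩ + (-0.3055 + 0.381i)|01⟩ + (0.2005 - 0.4704i)|10⟩ + (-0.3055 - 0.381i)|11⟩

H on qubit 0 mixes each pair of kets that differ only in qubit 0: amplitudes (a, b) of (|…0…⟩, |…1…⟩) become ((a + b)/√2, (a − b)/√2). Kets absent from the input have amplitude 0.
(|00⟩, |10⟩): (a, b) = (-0.6653i, -0.2836) → ((-0.2005 - 0.4704i), (0.2005 - 0.4704i))
(|01⟩, |11⟩): (a, b) = (-0.432, 0.5388i) → ((-0.3055 + 0.381i), (-0.3055 - 0.381i))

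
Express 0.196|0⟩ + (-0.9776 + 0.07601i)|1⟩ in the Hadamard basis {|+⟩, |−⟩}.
(-0.5527 + 0.05375i)|+⟩ + (0.8299 - 0.05375i)|−⟩

With |ψ⟩ = α|0⟩ + β|1⟩, the Hadamard-basis coefficients are ⟨+|ψ⟩ = (α + β)/√2 and ⟨−|ψ⟩ = (α − β)/√2.
Here α = 0.196, β = (-0.9776 + 0.07601i): (α + β)/√2 = (-0.5527 + 0.05375i), (α − β)/√2 = (0.8299 - 0.05375i).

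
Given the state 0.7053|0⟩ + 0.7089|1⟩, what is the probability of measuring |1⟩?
0.5025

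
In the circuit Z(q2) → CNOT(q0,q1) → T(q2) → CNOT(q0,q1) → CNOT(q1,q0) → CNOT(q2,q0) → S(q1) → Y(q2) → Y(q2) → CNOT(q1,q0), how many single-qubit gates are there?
5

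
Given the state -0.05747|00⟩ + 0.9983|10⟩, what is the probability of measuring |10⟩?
0.9966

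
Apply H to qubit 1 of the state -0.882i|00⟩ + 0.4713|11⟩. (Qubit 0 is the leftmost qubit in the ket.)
-0.6237i|00⟩ - 0.6237i|01⟩ + 0.3333|10⟩ - 0.3333|11⟩

H on qubit 1 mixes each pair of kets that differ only in qubit 1: amplitudes (a, b) of (|…0…⟩, |…1…⟩) become ((a + b)/√2, (a − b)/√2). Kets absent from the input have amplitude 0.
(|00⟩, |01⟩): (a, b) = (-0.882i, 0) → (-0.6237i, -0.6237i)
(|10⟩, |11⟩): (a, b) = (0, 0.4713) → (0.3333, -0.3333)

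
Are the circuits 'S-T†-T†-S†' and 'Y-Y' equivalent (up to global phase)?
No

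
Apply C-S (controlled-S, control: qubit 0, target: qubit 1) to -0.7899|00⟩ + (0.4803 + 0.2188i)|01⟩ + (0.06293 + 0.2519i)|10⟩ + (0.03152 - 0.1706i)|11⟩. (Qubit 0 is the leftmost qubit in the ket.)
-0.7899|00⟩ + (0.4803 + 0.2188i)|01⟩ + (0.06293 + 0.2519i)|10⟩ + (0.1706 + 0.03152i)|11⟩

C-S leaves the control-|0⟩ kets |00⟩, |01⟩ unchanged and applies S to qubit 1 on the control-|1⟩ pair (|10⟩, |11⟩).
S = [[1, 0], [0, i]].
With a = amp(|10⟩) = (0.06293 + 0.2519i) and b = amp(|11⟩) = (0.03152 - 0.1706i):
new amp(|10⟩) = (1)·a = (0.06293 + 0.2519i)
new amp(|11⟩) = (i)·b = (0.1706 + 0.03152i)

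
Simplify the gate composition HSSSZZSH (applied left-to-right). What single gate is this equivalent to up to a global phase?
I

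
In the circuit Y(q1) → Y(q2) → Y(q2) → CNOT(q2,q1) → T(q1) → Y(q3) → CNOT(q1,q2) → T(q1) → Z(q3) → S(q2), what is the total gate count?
10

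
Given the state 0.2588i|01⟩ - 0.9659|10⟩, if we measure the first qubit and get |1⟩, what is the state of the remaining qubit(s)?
-|0⟩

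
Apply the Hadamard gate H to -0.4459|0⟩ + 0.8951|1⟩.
0.3176|0⟩ - 0.9482|1⟩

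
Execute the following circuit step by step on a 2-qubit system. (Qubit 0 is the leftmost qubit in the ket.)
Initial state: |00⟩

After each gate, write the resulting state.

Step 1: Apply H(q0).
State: 1/√2|00⟩ + 1/√2|10⟩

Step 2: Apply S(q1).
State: 1/√2|00⟩ + 1/√2|10⟩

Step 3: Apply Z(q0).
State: 1/√2|00⟩ - 1/√2|10⟩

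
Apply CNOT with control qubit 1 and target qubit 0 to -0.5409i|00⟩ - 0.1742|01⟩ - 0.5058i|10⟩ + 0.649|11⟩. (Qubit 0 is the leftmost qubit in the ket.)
-0.5409i|00⟩ + 0.649|01⟩ - 0.5058i|10⟩ - 0.1742|11⟩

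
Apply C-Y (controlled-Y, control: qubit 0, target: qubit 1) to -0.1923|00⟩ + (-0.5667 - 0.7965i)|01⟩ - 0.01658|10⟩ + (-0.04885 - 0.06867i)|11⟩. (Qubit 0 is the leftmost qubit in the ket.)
-0.1923|00⟩ + (-0.5667 - 0.7965i)|01⟩ + (-0.06867 + 0.04885i)|10⟩ - 0.01658i|11⟩

C-Y leaves the control-|0⟩ kets |00⟩, |01⟩ unchanged and applies Y to qubit 1 on the control-|1⟩ pair (|10⟩, |11⟩).
Y = [[0, -i], [i, 0]].
With a = amp(|10⟩) = -0.01658 and b = amp(|11⟩) = (-0.04885 - 0.06867i):
new amp(|10⟩) = (-i)·b = (-0.06867 + 0.04885i)
new amp(|11⟩) = (i)·a = -0.01658i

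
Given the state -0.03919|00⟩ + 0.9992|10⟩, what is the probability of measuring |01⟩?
0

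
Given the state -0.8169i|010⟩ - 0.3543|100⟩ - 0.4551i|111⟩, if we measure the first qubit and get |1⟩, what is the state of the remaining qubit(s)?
-0.6143|00⟩ - 0.7891i|11⟩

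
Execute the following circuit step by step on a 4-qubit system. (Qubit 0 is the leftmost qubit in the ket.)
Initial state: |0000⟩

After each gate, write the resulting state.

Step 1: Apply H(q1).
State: 1/√2|0000⟩ + 1/√2|0100⟩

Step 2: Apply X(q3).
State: 1/√2|0001⟩ + 1/√2|0101⟩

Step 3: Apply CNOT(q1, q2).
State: 1/√2|0001⟩ + 1/√2|0111⟩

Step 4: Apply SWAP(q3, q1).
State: 1/√2|0100⟩ + 1/√2|0111⟩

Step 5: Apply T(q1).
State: (1/2 + (1/2)i)|0100⟩ + (1/2 + (1/2)i)|0111⟩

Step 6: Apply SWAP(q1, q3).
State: (1/2 + (1/2)i)|0001⟩ + (1/2 + (1/2)i)|0111⟩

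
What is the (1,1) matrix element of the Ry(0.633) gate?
0.9503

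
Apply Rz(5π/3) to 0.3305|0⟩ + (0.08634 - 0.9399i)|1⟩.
(-0.2862 - 0.1653i)|0⟩ + (0.3952 + 0.8571i)|1⟩

Rz(5π/3) = [[e^(−iθ/2), 0], [0, e^(iθ/2)]] with e^(±iθ/2) = cos(θ/2) ± i·sin(θ/2); θ = 5π/3, cos(θ/2) ≈ -0.866025, sin(θ/2) ≈ 0.5.
With a = amp(|0⟩) = 0.3305 and b = amp(|1⟩) = (0.08634 - 0.9399i):
new amp(|0⟩) = (-0.866025 - 0.5i)·a = (-0.2862 - 0.1653i)
new amp(|1⟩) = (-0.866025 + 0.5i)·b = (0.3952 + 0.8571i)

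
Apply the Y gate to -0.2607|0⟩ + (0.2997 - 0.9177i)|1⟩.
(-0.9177 - 0.2997i)|0⟩ - 0.2607i|1⟩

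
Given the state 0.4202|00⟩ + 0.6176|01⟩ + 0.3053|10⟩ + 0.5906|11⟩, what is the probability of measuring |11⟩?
0.3488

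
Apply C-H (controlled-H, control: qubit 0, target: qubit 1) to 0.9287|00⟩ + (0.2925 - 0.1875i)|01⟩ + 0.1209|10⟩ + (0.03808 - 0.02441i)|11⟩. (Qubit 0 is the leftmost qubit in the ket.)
0.9287|00⟩ + (0.2925 - 0.1875i)|01⟩ + (0.1124 - 0.01726i)|10⟩ + (0.05856 + 0.01726i)|11⟩

C-H leaves the control-|0⟩ kets |00⟩, |01⟩ unchanged and applies H to qubit 1 on the control-|1⟩ pair (|10⟩, |11⟩).
H = [[1/√2, 1/√2], [1/√2, -1/√2]].
With a = amp(|10⟩) = 0.1209 and b = amp(|11⟩) = (0.03808 - 0.02441i):
new amp(|10⟩) = (1/√2)·a + (1/√2)·b = (0.1124 - 0.01726i)
new amp(|11⟩) = (1/√2)·a + (-1/√2)·b = (0.05856 + 0.01726i)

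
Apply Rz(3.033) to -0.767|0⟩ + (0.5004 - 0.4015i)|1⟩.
(-0.04162 + 0.7659i)|0⟩ + (0.4281 + 0.4779i)|1⟩

Rz(3.033) = [[e^(−iθ/2), 0], [0, e^(iθ/2)]] with e^(±iθ/2) = cos(θ/2) ± i·sin(θ/2); θ = 3.033, cos(θ/2) ≈ 0.0542697, sin(θ/2) ≈ 0.998526.
With a = amp(|0⟩) = -0.767 and b = amp(|1⟩) = (0.5004 - 0.4015i):
new amp(|0⟩) = (0.0542697 - 0.998526i)·a = (-0.04162 + 0.7659i)
new amp(|1⟩) = (0.0542697 + 0.998526i)·b = (0.4281 + 0.4779i)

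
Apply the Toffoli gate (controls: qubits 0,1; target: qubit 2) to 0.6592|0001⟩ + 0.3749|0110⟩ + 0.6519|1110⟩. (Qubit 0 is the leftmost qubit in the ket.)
0.6592|0001⟩ + 0.3749|0110⟩ + 0.6519|1100⟩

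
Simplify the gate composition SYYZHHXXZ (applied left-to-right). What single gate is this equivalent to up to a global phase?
S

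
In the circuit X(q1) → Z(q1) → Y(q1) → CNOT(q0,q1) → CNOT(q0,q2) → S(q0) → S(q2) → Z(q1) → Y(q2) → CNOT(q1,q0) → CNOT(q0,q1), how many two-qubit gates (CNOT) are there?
4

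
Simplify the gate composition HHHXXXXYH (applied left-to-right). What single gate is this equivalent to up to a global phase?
Y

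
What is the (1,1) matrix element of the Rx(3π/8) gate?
0.8315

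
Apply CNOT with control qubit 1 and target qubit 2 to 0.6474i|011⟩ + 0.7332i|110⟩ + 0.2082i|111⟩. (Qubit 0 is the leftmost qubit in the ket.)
0.6474i|010⟩ + 0.2082i|110⟩ + 0.7332i|111⟩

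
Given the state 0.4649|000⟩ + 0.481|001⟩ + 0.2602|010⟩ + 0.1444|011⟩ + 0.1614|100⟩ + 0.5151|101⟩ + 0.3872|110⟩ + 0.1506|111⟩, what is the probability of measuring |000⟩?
0.2161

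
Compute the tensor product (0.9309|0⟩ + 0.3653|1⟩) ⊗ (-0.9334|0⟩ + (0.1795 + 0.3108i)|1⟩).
-0.8689|00⟩ + (0.1671 + 0.2893i)|01⟩ - 0.341|10⟩ + (0.06557 + 0.1135i)|11⟩

amp(|b₁b₂…⟩) = product of the factor amplitudes for bits b₁, b₂, …; only kets whose every factor amplitude is nonzero survive.
|00⟩: (0.9309)(-0.9334) = -0.8689
|01⟩: (0.9309)(0.1795 + 0.3108i) = (0.1671 + 0.2893i)
|10⟩: (0.3653)(-0.9334) = -0.341
|11⟩: (0.3653)(0.1795 + 0.3108i) = (0.06557 + 0.1135i)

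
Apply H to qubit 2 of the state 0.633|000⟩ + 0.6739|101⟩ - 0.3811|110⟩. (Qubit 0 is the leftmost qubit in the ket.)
0.4476|000⟩ + 0.4476|001⟩ + 0.4765|100⟩ - 0.4765|101⟩ - 0.2695|110⟩ - 0.2695|111⟩

H on qubit 2 mixes each pair of kets that differ only in qubit 2: amplitudes (a, b) of (|…0…⟩, |…1…⟩) become ((a + b)/√2, (a − b)/√2). Kets absent from the input have amplitude 0.
(|000⟩, |001⟩): (a, b) = (0.633, 0) → (0.4476, 0.4476)
(|100⟩, |101⟩): (a, b) = (0, 0.6739) → (0.4765, -0.4765)
(|110⟩, |111⟩): (a, b) = (-0.3811, 0) → (-0.2695, -0.2695)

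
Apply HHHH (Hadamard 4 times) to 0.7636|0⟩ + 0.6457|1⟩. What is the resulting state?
0.7636|0⟩ + 0.6457|1⟩

H² = I, so an even number of Hadamards cancels: H^4 = I and the state is unchanged.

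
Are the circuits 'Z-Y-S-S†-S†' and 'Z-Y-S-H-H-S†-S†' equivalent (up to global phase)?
Yes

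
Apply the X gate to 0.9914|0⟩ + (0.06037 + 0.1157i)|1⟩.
(0.06037 + 0.1157i)|0⟩ + 0.9914|1⟩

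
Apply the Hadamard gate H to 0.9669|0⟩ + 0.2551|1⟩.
0.8641|0⟩ + 0.5033|1⟩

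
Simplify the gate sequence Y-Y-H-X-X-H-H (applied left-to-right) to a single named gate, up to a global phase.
H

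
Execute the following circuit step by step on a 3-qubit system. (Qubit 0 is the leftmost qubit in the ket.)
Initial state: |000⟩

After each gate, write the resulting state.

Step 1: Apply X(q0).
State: |100⟩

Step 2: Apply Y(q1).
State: i|110⟩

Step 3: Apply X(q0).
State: i|010⟩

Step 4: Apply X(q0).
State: i|110⟩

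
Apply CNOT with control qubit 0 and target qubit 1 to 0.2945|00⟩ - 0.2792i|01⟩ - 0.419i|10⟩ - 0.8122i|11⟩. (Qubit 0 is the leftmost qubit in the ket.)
0.2945|00⟩ - 0.2792i|01⟩ - 0.8122i|10⟩ - 0.419i|11⟩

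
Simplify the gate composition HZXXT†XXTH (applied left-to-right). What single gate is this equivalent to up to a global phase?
X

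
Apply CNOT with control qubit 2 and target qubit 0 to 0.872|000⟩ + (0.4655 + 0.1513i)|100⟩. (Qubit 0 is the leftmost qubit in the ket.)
0.872|000⟩ + (0.4655 + 0.1513i)|100⟩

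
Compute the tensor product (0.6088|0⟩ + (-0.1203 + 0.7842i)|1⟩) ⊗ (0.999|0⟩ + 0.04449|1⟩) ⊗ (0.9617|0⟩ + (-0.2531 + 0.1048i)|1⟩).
0.5849|000⟩ + (-0.1539 + 0.06374i)|001⟩ + 0.02605|010⟩ + (-0.006855 + 0.002839i)|011⟩ + (-0.1156 + 0.7534i)|100⟩ + (-0.05168 - 0.2109i)|101⟩ + (-0.005147 + 0.03355i)|110⟩ + (-0.002302 - 0.009391i)|111⟩

amp(|b₁b₂…⟩) = product of the factor amplitudes for bits b₁, b₂, …; only kets whose every factor amplitude is nonzero survive.
|000⟩: (0.6088)(0.999)(0.9617) = 0.5849
|001⟩: (0.6088)(0.999)(-0.2531 + 0.1048i) = (-0.1539 + 0.06374i)
|010⟩: (0.6088)(0.04449)(0.9617) = 0.02605
|011⟩: (0.6088)(0.04449)(-0.2531 + 0.1048i) = (-0.006855 + 0.002839i)
|100⟩: (-0.1203 + 0.7842i)(0.999)(0.9617) = (-0.1156 + 0.7534i)
|101⟩: (-0.1203 + 0.7842i)(0.999)(-0.2531 + 0.1048i) = (-0.05168 - 0.2109i)
|110⟩: (-0.1203 + 0.7842i)(0.04449)(0.9617) = (-0.005147 + 0.03355i)
|111⟩: (-0.1203 + 0.7842i)(0.04449)(-0.2531 + 0.1048i) = (-0.002302 - 0.009391i)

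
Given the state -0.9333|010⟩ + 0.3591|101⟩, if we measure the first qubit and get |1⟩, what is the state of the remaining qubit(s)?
|01⟩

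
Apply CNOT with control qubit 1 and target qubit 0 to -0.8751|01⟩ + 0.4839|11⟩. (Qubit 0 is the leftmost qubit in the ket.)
0.4839|01⟩ - 0.8751|11⟩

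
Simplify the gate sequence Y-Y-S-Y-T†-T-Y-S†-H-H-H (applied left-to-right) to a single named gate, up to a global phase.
H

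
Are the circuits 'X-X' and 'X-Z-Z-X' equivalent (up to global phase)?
Yes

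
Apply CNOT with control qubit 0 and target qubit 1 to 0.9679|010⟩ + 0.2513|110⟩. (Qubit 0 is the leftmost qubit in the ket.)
0.9679|010⟩ + 0.2513|100⟩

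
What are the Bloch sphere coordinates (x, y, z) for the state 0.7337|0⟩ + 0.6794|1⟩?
(0.997, 0, 0.07673)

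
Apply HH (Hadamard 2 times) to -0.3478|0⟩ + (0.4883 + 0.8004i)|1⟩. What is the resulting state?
-0.3478|0⟩ + (0.4883 + 0.8004i)|1⟩

H² = I, so an even number of Hadamards cancels: H^2 = I and the state is unchanged.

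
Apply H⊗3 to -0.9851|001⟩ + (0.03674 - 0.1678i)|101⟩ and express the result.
(-0.3353 - 0.05933i)|000⟩ + (0.3353 + 0.05933i)|001⟩ + (-0.3353 - 0.05933i)|010⟩ + (0.3353 + 0.05933i)|011⟩ + (-0.3613 + 0.05933i)|100⟩ + (0.3613 - 0.05933i)|101⟩ + (-0.3613 + 0.05933i)|110⟩ + (0.3613 - 0.05933i)|111⟩

H⊗3 gives amp(|y⟩) = (1/2√2) Σ_x (−1)^(x·y) amp(|x⟩), where x·y is the number of positions in which both x and y have a 1.
|000⟩: (-0.9851 + (0.03674 - 0.1678i))/(2√2) = (-0.3353 - 0.05933i)
|001⟩: (0.9851 - (0.03674 - 0.1678i))/(2√2) = (0.3353 + 0.05933i)
|010⟩: (-0.9851 + (0.03674 - 0.1678i))/(2√2) = (-0.3353 - 0.05933i)
|011⟩: (0.9851 - (0.03674 - 0.1678i))/(2√2) = (0.3353 + 0.05933i)
|100⟩: (-0.9851 - (0.03674 - 0.1678i))/(2√2) = (-0.3613 + 0.05933i)
|101⟩: (0.9851 + (0.03674 - 0.1678i))/(2√2) = (0.3613 - 0.05933i)
|110⟩: (-0.9851 - (0.03674 - 0.1678i))/(2√2) = (-0.3613 + 0.05933i)
|111⟩: (0.9851 + (0.03674 - 0.1678i))/(2√2) = (0.3613 - 0.05933i)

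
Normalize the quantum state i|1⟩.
i|1⟩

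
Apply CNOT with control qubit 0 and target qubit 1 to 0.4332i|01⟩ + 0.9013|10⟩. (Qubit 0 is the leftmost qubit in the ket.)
0.4332i|01⟩ + 0.9013|11⟩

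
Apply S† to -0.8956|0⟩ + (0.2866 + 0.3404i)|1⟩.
-0.8956|0⟩ + (0.3404 - 0.2866i)|1⟩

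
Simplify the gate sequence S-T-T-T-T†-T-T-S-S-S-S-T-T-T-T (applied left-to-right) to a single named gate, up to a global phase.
S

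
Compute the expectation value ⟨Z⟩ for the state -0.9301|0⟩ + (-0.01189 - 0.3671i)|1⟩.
0.7302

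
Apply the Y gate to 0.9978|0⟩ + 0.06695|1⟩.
-0.06695i|0⟩ + 0.9978i|1⟩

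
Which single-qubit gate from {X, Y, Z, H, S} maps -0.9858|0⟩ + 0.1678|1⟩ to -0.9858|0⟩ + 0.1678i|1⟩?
S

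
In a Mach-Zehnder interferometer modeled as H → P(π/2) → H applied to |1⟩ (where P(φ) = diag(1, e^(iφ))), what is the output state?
(1/2 - (1/2)i)|0⟩ + (1/2 + (1/2)i)|1⟩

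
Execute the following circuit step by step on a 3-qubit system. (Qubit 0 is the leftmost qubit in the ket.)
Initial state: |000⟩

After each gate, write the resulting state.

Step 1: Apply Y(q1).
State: i|010⟩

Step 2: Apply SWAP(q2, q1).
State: i|001⟩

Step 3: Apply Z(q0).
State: i|001⟩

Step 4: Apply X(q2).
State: i|000⟩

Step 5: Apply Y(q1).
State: -|010⟩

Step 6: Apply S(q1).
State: -i|010⟩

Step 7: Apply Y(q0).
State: |110⟩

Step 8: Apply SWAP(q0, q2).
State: |011⟩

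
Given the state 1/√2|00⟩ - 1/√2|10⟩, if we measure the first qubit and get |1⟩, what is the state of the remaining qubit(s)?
-|0⟩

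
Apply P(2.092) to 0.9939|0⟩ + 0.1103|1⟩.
0.9939|0⟩ + (-0.05492 + 0.09565i)|1⟩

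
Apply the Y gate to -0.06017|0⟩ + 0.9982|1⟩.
-0.9982i|0⟩ - 0.06017i|1⟩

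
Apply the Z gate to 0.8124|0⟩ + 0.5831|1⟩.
0.8124|0⟩ - 0.5831|1⟩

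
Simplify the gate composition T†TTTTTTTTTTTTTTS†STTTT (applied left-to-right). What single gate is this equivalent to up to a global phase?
T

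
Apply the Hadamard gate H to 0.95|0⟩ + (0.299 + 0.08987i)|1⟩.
(0.8832 + 0.06355i)|0⟩ + (0.4603 - 0.06355i)|1⟩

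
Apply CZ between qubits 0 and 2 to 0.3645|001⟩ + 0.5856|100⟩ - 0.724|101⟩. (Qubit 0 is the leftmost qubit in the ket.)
0.3645|001⟩ + 0.5856|100⟩ + 0.724|101⟩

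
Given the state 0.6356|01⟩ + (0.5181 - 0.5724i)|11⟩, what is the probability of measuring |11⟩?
0.5961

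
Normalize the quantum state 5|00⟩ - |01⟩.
0.9806|00⟩ - 0.1961|01⟩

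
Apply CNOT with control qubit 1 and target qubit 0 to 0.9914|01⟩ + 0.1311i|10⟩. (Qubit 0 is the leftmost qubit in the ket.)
0.1311i|10⟩ + 0.9914|11⟩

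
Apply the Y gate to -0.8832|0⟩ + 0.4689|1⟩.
-0.4689i|0⟩ - 0.8832i|1⟩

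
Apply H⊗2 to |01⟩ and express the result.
1/2|00⟩ - 1/2|01⟩ + 1/2|10⟩ - 1/2|11⟩

H⊗2 gives amp(|y⟩) = (1/2) Σ_x (−1)^(x·y) amp(|x⟩), where x·y is the number of positions in which both x and y have a 1.
|00⟩: (1)/2 = 1/2
|01⟩: (-1)/2 = -1/2
|10⟩: (1)/2 = 1/2
|11⟩: (-1)/2 = -1/2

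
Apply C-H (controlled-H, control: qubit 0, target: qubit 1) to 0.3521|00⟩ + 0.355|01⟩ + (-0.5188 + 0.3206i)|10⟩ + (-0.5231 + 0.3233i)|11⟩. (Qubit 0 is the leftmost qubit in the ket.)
0.3521|00⟩ + 0.355|01⟩ + (-0.7367 + 0.4553i)|10⟩ + (0.003041 - 0.001909i)|11⟩

C-H leaves the control-|0⟩ kets |00⟩, |01⟩ unchanged and applies H to qubit 1 on the control-|1⟩ pair (|10⟩, |11⟩).
H = [[1/√2, 1/√2], [1/√2, -1/√2]].
With a = amp(|10⟩) = (-0.5188 + 0.3206i) and b = amp(|11⟩) = (-0.5231 + 0.3233i):
new amp(|10⟩) = (1/√2)·a + (1/√2)·b = (-0.7367 + 0.4553i)
new amp(|11⟩) = (1/√2)·a + (-1/√2)·b = (0.003041 - 0.001909i)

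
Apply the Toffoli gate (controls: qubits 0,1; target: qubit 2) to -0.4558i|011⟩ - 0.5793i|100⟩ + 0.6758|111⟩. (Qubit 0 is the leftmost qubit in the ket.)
-0.4558i|011⟩ - 0.5793i|100⟩ + 0.6758|110⟩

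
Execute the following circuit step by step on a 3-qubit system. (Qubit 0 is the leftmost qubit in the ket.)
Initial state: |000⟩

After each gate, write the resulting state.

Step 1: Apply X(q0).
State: |100⟩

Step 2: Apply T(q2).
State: |100⟩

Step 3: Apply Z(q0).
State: -|100⟩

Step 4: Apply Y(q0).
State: i|000⟩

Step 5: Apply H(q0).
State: (1/√2)i|000⟩ + (1/√2)i|100⟩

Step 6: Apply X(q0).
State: (1/√2)i|000⟩ + (1/√2)i|100⟩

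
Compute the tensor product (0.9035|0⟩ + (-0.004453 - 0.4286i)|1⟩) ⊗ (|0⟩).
0.9035|00⟩ + (-0.004453 - 0.4286i)|10⟩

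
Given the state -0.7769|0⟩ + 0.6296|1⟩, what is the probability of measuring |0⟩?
0.6036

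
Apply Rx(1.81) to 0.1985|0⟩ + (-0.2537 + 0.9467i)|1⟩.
(0.8671 + 0.1995i)|0⟩ + (-0.1567 + 0.4287i)|1⟩

Rx(1.81) = [[cos(θ/2), −i·sin(θ/2)], [−i·sin(θ/2), cos(θ/2)]]; θ = 1.81, cos(θ/2) ≈ 0.617686, sin(θ/2) ≈ 0.786425.
With a = amp(|0⟩) = 0.1985 and b = amp(|1⟩) = (-0.2537 + 0.9467i):
new amp(|0⟩) = (0.617686)·a + (-0.786425i)·b = (0.8671 + 0.1995i)
new amp(|1⟩) = (-0.786425i)·a + (0.617686)·b = (-0.1567 + 0.4287i)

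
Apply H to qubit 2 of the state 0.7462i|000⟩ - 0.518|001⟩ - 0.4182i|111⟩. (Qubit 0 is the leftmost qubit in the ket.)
(-0.3663 + 0.5276i)|000⟩ + (0.3663 + 0.5276i)|001⟩ - 0.2957i|110⟩ + 0.2957i|111⟩

H on qubit 2 mixes each pair of kets that differ only in qubit 2: amplitudes (a, b) of (|…0…⟩, |…1…⟩) become ((a + b)/√2, (a − b)/√2). Kets absent from the input have amplitude 0.
(|000⟩, |001⟩): (a, b) = (0.7462i, -0.518) → ((-0.3663 + 0.5276i), (0.3663 + 0.5276i))
(|110⟩, |111⟩): (a, b) = (0, -0.4182i) → (-0.2957i, 0.2957i)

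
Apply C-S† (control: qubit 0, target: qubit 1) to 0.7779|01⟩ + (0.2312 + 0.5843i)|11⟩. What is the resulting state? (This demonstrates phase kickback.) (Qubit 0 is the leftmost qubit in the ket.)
0.7779|01⟩ + (0.5843 - 0.2312i)|11⟩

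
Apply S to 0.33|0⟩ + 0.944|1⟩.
0.33|0⟩ + 0.944i|1⟩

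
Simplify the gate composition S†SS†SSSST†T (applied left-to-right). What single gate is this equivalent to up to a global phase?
S†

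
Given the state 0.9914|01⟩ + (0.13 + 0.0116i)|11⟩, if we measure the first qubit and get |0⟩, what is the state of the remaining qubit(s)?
|1⟩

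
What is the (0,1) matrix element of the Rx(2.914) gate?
-0.9935i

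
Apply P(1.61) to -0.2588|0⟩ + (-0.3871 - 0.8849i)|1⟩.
-0.2588|0⟩ + (0.8994 - 0.3521i)|1⟩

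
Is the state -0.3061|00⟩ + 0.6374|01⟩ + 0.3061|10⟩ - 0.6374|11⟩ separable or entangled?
Separable

Writing the state as a|00⟩ + b|01⟩ + c|10⟩ + d|11⟩, it is a product state iff ad − bc = 0.
Here (a, b, c, d) = (-0.3061, 0.6374, 0.3061, -0.6374): ad − bc = (-0.3061)(-0.6374) − (0.6374)(0.3061) = 0, so the state is separable.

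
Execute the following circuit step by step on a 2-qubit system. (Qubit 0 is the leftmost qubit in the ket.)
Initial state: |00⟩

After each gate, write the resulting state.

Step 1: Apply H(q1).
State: 1/√2|00⟩ + 1/√2|01⟩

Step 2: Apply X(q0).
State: 1/√2|10⟩ + 1/√2|11⟩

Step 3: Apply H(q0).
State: 1/2|00⟩ + 1/2|01⟩ - 1/2|10⟩ - 1/2|11⟩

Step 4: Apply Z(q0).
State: 1/2|00⟩ + 1/2|01⟩ + 1/2|10⟩ + 1/2|11⟩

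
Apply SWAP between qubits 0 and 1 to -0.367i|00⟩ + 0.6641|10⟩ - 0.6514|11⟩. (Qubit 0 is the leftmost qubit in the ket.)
-0.367i|00⟩ + 0.6641|01⟩ - 0.6514|11⟩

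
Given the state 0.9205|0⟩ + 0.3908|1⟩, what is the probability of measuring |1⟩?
0.1527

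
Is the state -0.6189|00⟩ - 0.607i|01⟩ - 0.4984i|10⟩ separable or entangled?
Entangled

Writing the state as a|00⟩ + b|01⟩ + c|10⟩ + d|11⟩, it is a product state iff ad − bc = 0.
Here (a, b, c, d) = (-0.6189, -0.607i, -0.4984i, 0): ad − bc = (-0.6189)(0) − (-0.607i)(-0.4984i) = 0.3025 ≠ 0, so the state is entangled.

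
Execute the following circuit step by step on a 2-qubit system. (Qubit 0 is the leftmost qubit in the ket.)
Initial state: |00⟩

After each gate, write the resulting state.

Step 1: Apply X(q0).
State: |10⟩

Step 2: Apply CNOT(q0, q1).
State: |11⟩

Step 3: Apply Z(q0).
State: -|11⟩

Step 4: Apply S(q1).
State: -i|11⟩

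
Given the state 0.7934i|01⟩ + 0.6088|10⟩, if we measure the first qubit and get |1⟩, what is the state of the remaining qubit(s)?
|0⟩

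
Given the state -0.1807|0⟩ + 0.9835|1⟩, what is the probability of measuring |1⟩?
0.9673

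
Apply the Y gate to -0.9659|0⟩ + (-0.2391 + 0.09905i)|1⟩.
(0.09905 + 0.2391i)|0⟩ - 0.9659i|1⟩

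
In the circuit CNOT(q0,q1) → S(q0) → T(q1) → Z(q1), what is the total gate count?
4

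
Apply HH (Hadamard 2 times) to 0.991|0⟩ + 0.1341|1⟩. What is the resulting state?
0.991|0⟩ + 0.1341|1⟩

H² = I, so an even number of Hadamards cancels: H^2 = I and the state is unchanged.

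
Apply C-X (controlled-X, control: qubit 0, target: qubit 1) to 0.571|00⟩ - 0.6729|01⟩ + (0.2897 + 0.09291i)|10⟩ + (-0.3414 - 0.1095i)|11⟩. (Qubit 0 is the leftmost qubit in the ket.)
0.571|00⟩ - 0.6729|01⟩ + (-0.3414 - 0.1095i)|10⟩ + (0.2897 + 0.09291i)|11⟩

C-X leaves the control-|0⟩ kets |00⟩, |01⟩ unchanged and applies X to qubit 1 on the control-|1⟩ pair (|10⟩, |11⟩).
X = [[0, 1], [1, 0]].
With a = amp(|10⟩) = (0.2897 + 0.09291i) and b = amp(|11⟩) = (-0.3414 - 0.1095i):
new amp(|10⟩) = (1)·b = (-0.3414 - 0.1095i)
new amp(|11⟩) = (1)·a = (0.2897 + 0.09291i)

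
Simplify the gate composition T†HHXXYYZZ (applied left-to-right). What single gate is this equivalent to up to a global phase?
T†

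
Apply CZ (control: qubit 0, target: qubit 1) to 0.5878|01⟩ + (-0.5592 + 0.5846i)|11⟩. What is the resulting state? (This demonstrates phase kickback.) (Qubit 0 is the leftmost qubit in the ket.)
0.5878|01⟩ + (0.5592 - 0.5846i)|11⟩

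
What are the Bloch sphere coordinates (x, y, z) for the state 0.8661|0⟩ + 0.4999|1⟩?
(0.8659, 0, 0.5002)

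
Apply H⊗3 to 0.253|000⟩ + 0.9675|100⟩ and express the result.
0.4315|000⟩ + 0.4315|001⟩ + 0.4315|010⟩ + 0.4315|011⟩ - 0.2526|100⟩ - 0.2526|101⟩ - 0.2526|110⟩ - 0.2526|111⟩

H⊗3 gives amp(|y⟩) = (1/2√2) Σ_x (−1)^(x·y) amp(|x⟩), where x·y is the number of positions in which both x and y have a 1.
|000⟩: (0.253 + 0.9675)/(2√2) = 0.4315
|001⟩: (0.253 + 0.9675)/(2√2) = 0.4315
|010⟩: (0.253 + 0.9675)/(2√2) = 0.4315
|011⟩: (0.253 + 0.9675)/(2√2) = 0.4315
|100⟩: (0.253 - 0.9675)/(2√2) = -0.2526
|101⟩: (0.253 - 0.9675)/(2√2) = -0.2526
|110⟩: (0.253 - 0.9675)/(2√2) = -0.2526
|111⟩: (0.253 - 0.9675)/(2√2) = -0.2526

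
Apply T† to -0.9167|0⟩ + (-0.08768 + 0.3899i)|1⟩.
-0.9167|0⟩ + (0.2137 + 0.3377i)|1⟩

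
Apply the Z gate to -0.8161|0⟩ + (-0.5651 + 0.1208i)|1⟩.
-0.8161|0⟩ + (0.5651 - 0.1208i)|1⟩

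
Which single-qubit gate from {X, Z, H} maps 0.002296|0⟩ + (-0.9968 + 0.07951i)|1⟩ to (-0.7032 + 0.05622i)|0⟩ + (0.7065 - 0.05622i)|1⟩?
H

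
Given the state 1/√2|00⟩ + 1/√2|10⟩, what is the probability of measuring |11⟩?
0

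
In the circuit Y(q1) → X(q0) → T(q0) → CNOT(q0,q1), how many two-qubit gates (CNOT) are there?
1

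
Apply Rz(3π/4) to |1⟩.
(0.3827 + 0.9239i)|1⟩

Rz(3π/4) = [[e^(−iθ/2), 0], [0, e^(iθ/2)]] with e^(±iθ/2) = cos(θ/2) ± i·sin(θ/2); θ = 3π/4, cos(θ/2) ≈ 0.382683, sin(θ/2) ≈ 0.92388.
With a = amp(|0⟩) = 0 and b = amp(|1⟩) = 1:
new amp(|0⟩) = (0.382683 - 0.92388i)·a = 0
new amp(|1⟩) = (0.382683 + 0.92388i)·b = (0.3827 + 0.9239i)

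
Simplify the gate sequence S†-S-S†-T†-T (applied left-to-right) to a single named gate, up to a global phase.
S†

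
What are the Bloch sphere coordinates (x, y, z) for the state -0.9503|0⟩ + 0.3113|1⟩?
(-0.5917, 0, 0.8062)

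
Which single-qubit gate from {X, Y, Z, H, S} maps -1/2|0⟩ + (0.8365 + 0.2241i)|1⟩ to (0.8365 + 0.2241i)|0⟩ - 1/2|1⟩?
X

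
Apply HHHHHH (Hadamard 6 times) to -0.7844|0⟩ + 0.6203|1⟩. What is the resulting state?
-0.7844|0⟩ + 0.6203|1⟩

H² = I, so an even number of Hadamards cancels: H^6 = I and the state is unchanged.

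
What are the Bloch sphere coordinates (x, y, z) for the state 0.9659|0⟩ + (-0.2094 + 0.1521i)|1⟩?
(-0.4045, 0.2938, 0.866)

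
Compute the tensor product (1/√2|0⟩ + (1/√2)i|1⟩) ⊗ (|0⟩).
1/√2|00⟩ + (1/√2)i|10⟩

amp(|b₁b₂…⟩) = product of the factor amplitudes for bits b₁, b₂, …; only kets whose every factor amplitude is nonzero survive.
|00⟩: (1/√2)(1) = 1/√2
|10⟩: ((1/√2)i)(1) = (1/√2)i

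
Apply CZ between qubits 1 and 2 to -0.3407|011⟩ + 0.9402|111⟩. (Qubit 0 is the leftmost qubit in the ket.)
0.3407|011⟩ - 0.9402|111⟩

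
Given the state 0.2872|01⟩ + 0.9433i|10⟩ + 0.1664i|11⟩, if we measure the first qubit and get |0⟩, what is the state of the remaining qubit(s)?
|1⟩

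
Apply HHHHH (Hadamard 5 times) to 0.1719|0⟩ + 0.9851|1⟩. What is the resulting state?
0.8181|0⟩ - 0.575|1⟩

H² = I, so H^5 = H: a single Hadamard. With (a, b) = (0.1719, 0.9851), H gives ((a + b)/√2, (a − b)/√2) = (0.8181, -0.575).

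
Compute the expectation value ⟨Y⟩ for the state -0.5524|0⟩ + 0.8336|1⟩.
0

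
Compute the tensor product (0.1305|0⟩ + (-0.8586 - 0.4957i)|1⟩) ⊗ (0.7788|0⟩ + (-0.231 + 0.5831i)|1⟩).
0.1016|00⟩ + (-0.03015 + 0.07609i)|01⟩ + (-0.6687 - 0.3861i)|10⟩ + (0.4874 - 0.3861i)|11⟩

amp(|b₁b₂…⟩) = product of the factor amplitudes for bits b₁, b₂, …; only kets whose every factor amplitude is nonzero survive.
|00⟩: (0.1305)(0.7788) = 0.1016
|01⟩: (0.1305)(-0.231 + 0.5831i) = (-0.03015 + 0.07609i)
|10⟩: (-0.8586 - 0.4957i)(0.7788) = (-0.6687 - 0.3861i)
|11⟩: (-0.8586 - 0.4957i)(-0.231 + 0.5831i) = (0.4874 - 0.3861i)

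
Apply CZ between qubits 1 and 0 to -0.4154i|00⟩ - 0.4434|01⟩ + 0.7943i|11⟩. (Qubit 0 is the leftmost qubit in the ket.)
-0.4154i|00⟩ - 0.4434|01⟩ - 0.7943i|11⟩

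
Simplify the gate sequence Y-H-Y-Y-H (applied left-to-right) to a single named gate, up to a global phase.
Y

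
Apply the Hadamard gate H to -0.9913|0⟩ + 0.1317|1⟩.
-0.6078|0⟩ - 0.7941|1⟩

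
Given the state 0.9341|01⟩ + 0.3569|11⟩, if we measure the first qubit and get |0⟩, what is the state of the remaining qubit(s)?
|1⟩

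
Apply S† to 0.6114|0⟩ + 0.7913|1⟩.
0.6114|0⟩ - 0.7913i|1⟩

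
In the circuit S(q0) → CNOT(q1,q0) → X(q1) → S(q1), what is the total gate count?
4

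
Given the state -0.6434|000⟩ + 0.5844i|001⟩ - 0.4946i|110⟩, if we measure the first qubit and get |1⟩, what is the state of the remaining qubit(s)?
-i|10⟩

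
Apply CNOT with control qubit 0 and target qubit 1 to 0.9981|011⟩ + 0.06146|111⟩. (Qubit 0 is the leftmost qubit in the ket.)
0.9981|011⟩ + 0.06146|101⟩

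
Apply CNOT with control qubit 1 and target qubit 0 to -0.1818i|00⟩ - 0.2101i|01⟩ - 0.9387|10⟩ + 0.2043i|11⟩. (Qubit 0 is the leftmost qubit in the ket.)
-0.1818i|00⟩ + 0.2043i|01⟩ - 0.9387|10⟩ - 0.2101i|11⟩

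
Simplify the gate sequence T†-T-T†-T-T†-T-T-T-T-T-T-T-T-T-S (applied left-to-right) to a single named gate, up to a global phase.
S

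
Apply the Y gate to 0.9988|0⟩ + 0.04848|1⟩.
-0.04848i|0⟩ + 0.9988i|1⟩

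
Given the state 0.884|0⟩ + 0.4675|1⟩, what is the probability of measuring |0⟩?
0.7815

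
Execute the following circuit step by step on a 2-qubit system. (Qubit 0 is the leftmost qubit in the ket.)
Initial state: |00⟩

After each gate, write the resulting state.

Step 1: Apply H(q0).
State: 1/√2|00⟩ + 1/√2|10⟩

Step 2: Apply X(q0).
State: 1/√2|00⟩ + 1/√2|10⟩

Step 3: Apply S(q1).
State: 1/√2|00⟩ + 1/√2|10⟩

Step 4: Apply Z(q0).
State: 1/√2|00⟩ - 1/√2|10⟩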